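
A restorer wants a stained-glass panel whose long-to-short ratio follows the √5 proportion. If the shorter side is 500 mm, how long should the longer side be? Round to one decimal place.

1118.0 mm

root-5 ≈ 2.23607.
Longer side = 500 × 2.23607 ≈ 1118.035 → 1118.0 mm.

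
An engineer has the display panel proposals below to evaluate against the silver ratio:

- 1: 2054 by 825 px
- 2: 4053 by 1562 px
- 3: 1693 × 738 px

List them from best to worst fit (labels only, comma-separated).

Ratios: 1 = 2054 / 825 ≈ 2.490; 2 = 4053 / 1562 ≈ 2.595; 3 = 1693 / 738 ≈ 2.294.
|Δ from 2.414|: 1 0.076; 2 0.181; 3 0.120.

1, 3, 2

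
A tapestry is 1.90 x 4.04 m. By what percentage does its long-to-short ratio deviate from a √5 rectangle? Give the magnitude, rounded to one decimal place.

4.9%

Ratio = 4.04 / 1.90 ≈ 2.1263.
Ideal root-5 ≈ 2.2361. |2.1263 − 2.2361| / 2.2361 ≈ 4.91% → 4.9%.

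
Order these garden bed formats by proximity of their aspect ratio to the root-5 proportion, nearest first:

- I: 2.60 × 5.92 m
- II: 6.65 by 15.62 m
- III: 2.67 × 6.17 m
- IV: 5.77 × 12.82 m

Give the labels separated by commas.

I: 5.92/2.60 ≈ 2.277 → |2.277 − 2.236| = 0.041
II: 15.62/6.65 ≈ 2.349 → |2.349 − 2.236| = 0.113
III: 6.17/2.67 ≈ 2.311 → |2.311 − 2.236| = 0.075
IV: 12.82/5.77 ≈ 2.222 → |2.222 − 2.236| = 0.014

IV, I, III, II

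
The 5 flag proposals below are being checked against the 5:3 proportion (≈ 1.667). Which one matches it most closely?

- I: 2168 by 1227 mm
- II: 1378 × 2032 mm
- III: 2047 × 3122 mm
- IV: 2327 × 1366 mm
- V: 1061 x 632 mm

V

Target 5:3 ≈ 1.667.
I: 1.767 (Δ0.100)  II: 1.475 (Δ0.192)  III: 1.525 (Δ0.142)  IV: 1.704 (Δ0.037)  V: 1.679 (Δ0.012)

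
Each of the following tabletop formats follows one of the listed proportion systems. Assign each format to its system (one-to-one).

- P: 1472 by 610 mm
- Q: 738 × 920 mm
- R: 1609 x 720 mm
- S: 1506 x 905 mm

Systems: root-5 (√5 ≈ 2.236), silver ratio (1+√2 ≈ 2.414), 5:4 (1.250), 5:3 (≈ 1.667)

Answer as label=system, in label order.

Ratios: P ≈ 2.413; Q ≈ 1.247; R ≈ 2.235; S ≈ 1.664.
Targets: root-5 ≈ 2.236; silver ratio ≈ 2.414; 5:4 ≈ 1.250; 5:3 ≈ 1.667.

P=silver ratio, Q=5:4, R=root-5, S=5:3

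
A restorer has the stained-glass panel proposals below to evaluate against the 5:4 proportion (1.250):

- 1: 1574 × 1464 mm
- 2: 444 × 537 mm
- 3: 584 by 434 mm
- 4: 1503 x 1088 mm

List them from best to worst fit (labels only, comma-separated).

Ratios: 1 = 1574 / 1464 ≈ 1.075; 2 = 537 / 444 ≈ 1.209; 3 = 584 / 434 ≈ 1.346; 4 = 1503 / 1088 ≈ 1.381.
|Δ from 1.250|: 1 0.175; 2 0.041; 3 0.096; 4 0.131.

2, 3, 4, 1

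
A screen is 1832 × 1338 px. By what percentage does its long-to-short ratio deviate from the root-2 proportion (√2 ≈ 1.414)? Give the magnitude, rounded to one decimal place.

3.2%

Ratio = 1832 / 1338 ≈ 1.3692.
Ideal root-2 ≈ 1.4142. |1.3692 − 1.4142| / 1.4142 ≈ 3.18% → 3.2%.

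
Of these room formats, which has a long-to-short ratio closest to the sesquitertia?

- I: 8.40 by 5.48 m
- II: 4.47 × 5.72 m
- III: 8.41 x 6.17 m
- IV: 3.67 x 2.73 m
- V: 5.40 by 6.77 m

IV

Ratios (long/short): I ≈ 1.533; II ≈ 1.280; III ≈ 1.363; IV ≈ 1.344; V ≈ 1.254.
4:3 ≈ 1.333; option IV is nearest (Δ 0.011).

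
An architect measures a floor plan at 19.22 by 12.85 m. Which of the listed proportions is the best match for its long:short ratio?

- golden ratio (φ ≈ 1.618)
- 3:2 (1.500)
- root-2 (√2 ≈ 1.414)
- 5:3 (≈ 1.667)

3:2

Ratio = 19.22 / 12.85 ≈ 1.496.
Distances: golden ratio 1.618 (Δ 0.122); 3:2 1.500 (Δ 0.004); root-2 1.414 (Δ 0.082); 5:3 1.667 (Δ 0.171).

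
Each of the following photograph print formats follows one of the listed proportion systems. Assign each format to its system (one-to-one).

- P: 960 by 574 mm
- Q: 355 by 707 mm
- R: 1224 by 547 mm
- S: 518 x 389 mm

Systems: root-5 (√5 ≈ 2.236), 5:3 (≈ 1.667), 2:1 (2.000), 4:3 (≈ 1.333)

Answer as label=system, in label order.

Ratios: P ≈ 1.672; Q ≈ 1.992; R ≈ 2.238; S ≈ 1.332.
Targets: root-5 ≈ 2.236; 5:3 ≈ 1.667; 2:1 ≈ 2.000; 4:3 ≈ 1.333.

P=5:3, Q=2:1, R=root-5, S=4:3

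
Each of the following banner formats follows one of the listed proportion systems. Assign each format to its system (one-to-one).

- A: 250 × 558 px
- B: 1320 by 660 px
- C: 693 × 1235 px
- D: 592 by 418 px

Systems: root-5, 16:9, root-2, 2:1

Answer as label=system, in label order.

A=root-5, B=2:1, C=16:9, D=root-2

Ratios: A ≈ 2.232; B ≈ 2.000; C ≈ 1.782; D ≈ 1.416.
Targets: root-5 ≈ 2.236; 16:9 ≈ 1.778; root-2 ≈ 1.414; 2:1 ≈ 2.000.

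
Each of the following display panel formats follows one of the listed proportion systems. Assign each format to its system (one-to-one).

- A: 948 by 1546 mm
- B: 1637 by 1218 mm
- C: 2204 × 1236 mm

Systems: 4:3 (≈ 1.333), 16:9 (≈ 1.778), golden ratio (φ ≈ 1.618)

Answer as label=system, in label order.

A = 1546/948 ≈ 1.631 → golden ratio (1.618)
B = 1637/1218 ≈ 1.344 → 4:3 (1.333)
C = 2204/1236 ≈ 1.783 → 16:9 (1.778)

A=golden ratio, B=4:3, C=16:9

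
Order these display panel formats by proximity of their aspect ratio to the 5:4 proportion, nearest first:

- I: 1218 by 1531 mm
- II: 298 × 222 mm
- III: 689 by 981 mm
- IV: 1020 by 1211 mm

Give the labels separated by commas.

I, IV, II, III

I: 1531/1218 ≈ 1.257 → |1.257 − 1.250| = 0.007
II: 298/222 ≈ 1.342 → |1.342 − 1.250| = 0.092
III: 981/689 ≈ 1.424 → |1.424 − 1.250| = 0.174
IV: 1211/1020 ≈ 1.187 → |1.187 − 1.250| = 0.063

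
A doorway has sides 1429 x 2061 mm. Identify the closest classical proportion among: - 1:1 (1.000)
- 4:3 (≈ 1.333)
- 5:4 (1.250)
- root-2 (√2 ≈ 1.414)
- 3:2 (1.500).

root-2

Ratio = 2061 / 1429 ≈ 1.442.
Distances: 1:1 1.000 (Δ 0.442); 4:3 1.333 (Δ 0.109); 5:4 1.250 (Δ 0.192); root-2 1.414 (Δ 0.028); 3:2 1.500 (Δ 0.058).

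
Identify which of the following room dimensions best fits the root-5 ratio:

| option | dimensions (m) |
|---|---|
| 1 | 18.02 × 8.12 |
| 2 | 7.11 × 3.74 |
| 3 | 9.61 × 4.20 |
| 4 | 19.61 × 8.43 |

Target root-5 ≈ 2.236.
1: 2.219 (Δ0.017)  2: 1.901 (Δ0.335)  3: 2.288 (Δ0.052)  4: 2.326 (Δ0.090)

1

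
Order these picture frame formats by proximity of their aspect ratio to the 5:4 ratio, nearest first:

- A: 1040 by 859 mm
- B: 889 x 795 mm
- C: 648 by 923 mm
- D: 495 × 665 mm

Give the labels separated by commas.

Ratios: A = 1040 / 859 ≈ 1.211; B = 889 / 795 ≈ 1.118; C = 923 / 648 ≈ 1.424; D = 665 / 495 ≈ 1.343.
|Δ from 1.250|: A 0.039; B 0.132; C 0.174; D 0.093.

A, D, B, C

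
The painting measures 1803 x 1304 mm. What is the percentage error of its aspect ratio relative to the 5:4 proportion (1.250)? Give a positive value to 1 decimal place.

10.6%

Ratio = 1803 / 1304 ≈ 1.3827.
Ideal 5:4 = 1.2500. |1.3827 − 1.2500| / 1.2500 ≈ 10.62% → 10.6%.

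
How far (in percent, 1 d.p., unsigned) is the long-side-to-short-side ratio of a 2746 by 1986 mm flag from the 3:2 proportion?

7.8%

Ratio = 2746 / 1986 ≈ 1.3827.
Ideal 3:2 = 1.5000. |1.3827 − 1.5000| / 1.5000 ≈ 7.82% → 7.8%.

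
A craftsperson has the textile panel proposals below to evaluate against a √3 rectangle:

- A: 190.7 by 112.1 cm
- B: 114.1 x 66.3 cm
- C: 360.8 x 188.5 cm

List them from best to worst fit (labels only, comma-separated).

B, A, C

Ratios: A = 190.7 / 112.1 ≈ 1.701; B = 114.1 / 66.3 ≈ 1.721; C = 360.8 / 188.5 ≈ 1.914.
|Δ from 1.732|: A 0.031; B 0.011; C 0.182.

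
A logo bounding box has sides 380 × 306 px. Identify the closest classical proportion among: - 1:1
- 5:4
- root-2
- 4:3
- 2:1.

Ratio = 380 / 306 ≈ 1.242.
Distances: 1:1 1.000 (Δ 0.242); 5:4 1.250 (Δ 0.008); root-2 1.414 (Δ 0.172); 4:3 1.333 (Δ 0.091); 2:1 2.000 (Δ 0.758).

5:4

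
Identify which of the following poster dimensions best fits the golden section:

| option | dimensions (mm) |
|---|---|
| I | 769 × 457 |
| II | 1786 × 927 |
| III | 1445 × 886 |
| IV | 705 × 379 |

III

Target golden ratio ≈ 1.618.
I: 1.683 (Δ0.065)  II: 1.927 (Δ0.309)  III: 1.631 (Δ0.013)  IV: 1.860 (Δ0.242)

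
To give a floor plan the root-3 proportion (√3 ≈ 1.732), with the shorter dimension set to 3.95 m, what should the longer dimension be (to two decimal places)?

root-3 ≈ 1.73205.
Longer side = 3.95 × 1.73205 ≈ 6.8416 → 6.84 m.

6.84 m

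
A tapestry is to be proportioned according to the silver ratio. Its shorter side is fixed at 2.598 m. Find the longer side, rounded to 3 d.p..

6.272 m

silver ratio ≈ 2.41421.
Longer side = 2.598 × 2.41421 ≈ 6.27212 → 6.272 m.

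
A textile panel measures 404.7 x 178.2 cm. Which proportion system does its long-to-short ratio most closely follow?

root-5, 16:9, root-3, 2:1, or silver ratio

Ratio = 404.7 / 178.2 ≈ 2.271.
Distances: root-5 2.236 (Δ 0.035); 16:9 1.778 (Δ 0.493); root-3 1.732 (Δ 0.539); 2:1 2.000 (Δ 0.271); silver ratio 2.414 (Δ 0.143).

root-5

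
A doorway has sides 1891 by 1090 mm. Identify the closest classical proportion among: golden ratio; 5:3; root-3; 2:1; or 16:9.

root-3

Ratio = 1891 / 1090 ≈ 1.735.
Distances: golden ratio 1.618 (Δ 0.117); 5:3 1.667 (Δ 0.068); root-3 1.732 (Δ 0.003); 2:1 2.000 (Δ 0.265); 16:9 1.778 (Δ 0.043).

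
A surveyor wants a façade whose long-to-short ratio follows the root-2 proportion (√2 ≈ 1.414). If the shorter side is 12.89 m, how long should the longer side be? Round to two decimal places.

root-2 ≈ 1.41421.
Longer side = 12.89 × 1.41421 ≈ 18.2292 → 18.23 m.

18.23 m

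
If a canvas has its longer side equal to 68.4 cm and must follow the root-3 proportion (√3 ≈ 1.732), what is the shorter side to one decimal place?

root-3 ≈ 1.73205.
Shorter side = 68.4 ÷ 1.73205 ≈ 39.491 → 39.5 cm.

39.5 cm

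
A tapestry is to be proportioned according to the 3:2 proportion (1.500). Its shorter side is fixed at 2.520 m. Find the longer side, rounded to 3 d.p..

3.780 m

3:2 = 1.50000.
Longer side = 2.520 × 1.50000 ≈ 3.78000 → 3.780 m.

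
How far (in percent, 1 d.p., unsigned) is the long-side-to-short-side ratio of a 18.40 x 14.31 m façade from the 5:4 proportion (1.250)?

2.9%

Ratio = 18.40 / 14.31 ≈ 1.2858.
Ideal 5:4 = 1.2500. |1.2858 − 1.2500| / 1.2500 ≈ 2.86% → 2.9%.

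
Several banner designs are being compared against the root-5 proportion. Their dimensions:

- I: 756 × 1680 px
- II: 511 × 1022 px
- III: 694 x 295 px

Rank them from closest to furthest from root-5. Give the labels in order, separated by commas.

I, III, II

I: 1680/756 ≈ 2.222 → |2.222 − 2.236| = 0.014
II: 1022/511 ≈ 2.000 → |2.000 − 2.236| = 0.236
III: 694/295 ≈ 2.353 → |2.353 − 2.236| = 0.117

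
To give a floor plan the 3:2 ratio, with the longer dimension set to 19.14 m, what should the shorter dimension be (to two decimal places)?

12.76 m

3:2 = 1.50000.
Shorter side = 19.14 ÷ 1.50000 ≈ 12.7600 → 12.76 m.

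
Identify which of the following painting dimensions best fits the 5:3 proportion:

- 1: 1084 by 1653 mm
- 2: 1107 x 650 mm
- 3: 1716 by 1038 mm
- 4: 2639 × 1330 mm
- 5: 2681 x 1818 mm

3

Ratios (long/short): 1 ≈ 1.525; 2 ≈ 1.703; 3 ≈ 1.653; 4 ≈ 1.984; 5 ≈ 1.475.
5:3 ≈ 1.667; option 3 is nearest (Δ 0.014).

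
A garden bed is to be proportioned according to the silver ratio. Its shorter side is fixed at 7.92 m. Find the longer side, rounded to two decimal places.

silver ratio ≈ 2.41421.
Longer side = 7.92 × 2.41421 ≈ 19.1205 → 19.12 m.

19.12 m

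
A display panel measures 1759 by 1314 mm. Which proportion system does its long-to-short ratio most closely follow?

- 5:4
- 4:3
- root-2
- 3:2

1759/1314 ≈ 1.339. Nearest candidates are 4:3 (1.333, off by 0.006) and root-2 (1.414, off by 0.075).

4:3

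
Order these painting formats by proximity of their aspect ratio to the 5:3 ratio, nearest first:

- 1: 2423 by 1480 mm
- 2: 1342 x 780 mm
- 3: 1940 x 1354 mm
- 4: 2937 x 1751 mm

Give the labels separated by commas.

1: 2423/1480 ≈ 1.637 → |1.637 − 1.667| = 0.030
2: 1342/780 ≈ 1.721 → |1.721 − 1.667| = 0.054
3: 1940/1354 ≈ 1.433 → |1.433 − 1.667| = 0.234
4: 2937/1751 ≈ 1.677 → |1.677 − 1.667| = 0.010

4, 1, 2, 3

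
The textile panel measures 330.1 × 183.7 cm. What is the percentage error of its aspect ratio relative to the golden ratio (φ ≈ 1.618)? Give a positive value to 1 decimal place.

11.1%

Ratio = 330.1 / 183.7 ≈ 1.7970.
Ideal golden ratio ≈ 1.6180. |1.7970 − 1.6180| / 1.6180 ≈ 11.06% → 11.1%.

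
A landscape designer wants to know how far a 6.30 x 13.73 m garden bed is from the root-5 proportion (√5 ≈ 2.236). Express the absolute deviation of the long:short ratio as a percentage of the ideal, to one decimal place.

Ratio = 13.73 / 6.30 ≈ 2.1794.
Ideal root-5 ≈ 2.2361. |2.1794 − 2.2361| / 2.2361 ≈ 2.54% → 2.5%.

2.5%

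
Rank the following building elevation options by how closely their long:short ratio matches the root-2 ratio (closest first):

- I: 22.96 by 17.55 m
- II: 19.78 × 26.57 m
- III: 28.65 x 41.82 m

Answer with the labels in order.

III, II, I

Ratios: I = 22.96 / 17.55 ≈ 1.308; II = 26.57 / 19.78 ≈ 1.343; III = 41.82 / 28.65 ≈ 1.460.
|Δ from 1.414|: I 0.106; II 0.071; III 0.046.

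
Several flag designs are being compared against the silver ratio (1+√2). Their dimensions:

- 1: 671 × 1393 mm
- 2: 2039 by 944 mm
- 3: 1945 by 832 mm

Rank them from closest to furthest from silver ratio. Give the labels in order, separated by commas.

3, 2, 1

Ratios: 1 = 1393 / 671 ≈ 2.076; 2 = 2039 / 944 ≈ 2.160; 3 = 1945 / 832 ≈ 2.338.
|Δ from 2.414|: 1 0.338; 2 0.254; 3 0.076.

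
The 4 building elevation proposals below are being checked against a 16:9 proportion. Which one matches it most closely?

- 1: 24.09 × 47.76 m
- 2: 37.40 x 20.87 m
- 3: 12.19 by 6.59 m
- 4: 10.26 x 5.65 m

Ratios (long/short): 1 ≈ 1.983; 2 ≈ 1.792; 3 ≈ 1.850; 4 ≈ 1.816.
16:9 ≈ 1.778; option 2 is nearest (Δ 0.014).

2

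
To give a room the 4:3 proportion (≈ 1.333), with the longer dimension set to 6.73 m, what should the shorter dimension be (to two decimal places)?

5.05 m

4:3 ≈ 1.33333.
Shorter side = 6.73 ÷ 1.33333 ≈ 5.0475 → 5.05 m.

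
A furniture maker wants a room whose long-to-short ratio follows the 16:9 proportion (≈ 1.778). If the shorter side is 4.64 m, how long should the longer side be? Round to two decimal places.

8.25 m

16:9 ≈ 1.77778.
Longer side = 4.64 × 1.77778 ≈ 8.2489 → 8.25 m.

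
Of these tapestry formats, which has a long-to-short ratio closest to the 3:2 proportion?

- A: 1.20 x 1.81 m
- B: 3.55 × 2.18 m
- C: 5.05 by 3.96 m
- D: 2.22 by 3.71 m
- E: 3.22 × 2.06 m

Ratios (long/short): A ≈ 1.508; B ≈ 1.628; C ≈ 1.275; D ≈ 1.671; E ≈ 1.563.
3:2 ≈ 1.500; option A is nearest (Δ 0.008).

A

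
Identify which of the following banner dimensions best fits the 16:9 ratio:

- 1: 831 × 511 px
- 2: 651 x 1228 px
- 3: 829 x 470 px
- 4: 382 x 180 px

3

Ratios (long/short): 1 ≈ 1.626; 2 ≈ 1.886; 3 ≈ 1.764; 4 ≈ 2.122.
16:9 ≈ 1.778; option 3 is nearest (Δ 0.014).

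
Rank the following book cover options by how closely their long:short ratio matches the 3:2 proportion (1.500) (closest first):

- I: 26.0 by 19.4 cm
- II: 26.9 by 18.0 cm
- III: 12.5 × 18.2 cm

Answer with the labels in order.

Ratios: I = 26.0 / 19.4 ≈ 1.340; II = 26.9 / 18.0 ≈ 1.494; III = 18.2 / 12.5 ≈ 1.456.
|Δ from 1.500|: I 0.160; II 0.006; III 0.044.

II, III, I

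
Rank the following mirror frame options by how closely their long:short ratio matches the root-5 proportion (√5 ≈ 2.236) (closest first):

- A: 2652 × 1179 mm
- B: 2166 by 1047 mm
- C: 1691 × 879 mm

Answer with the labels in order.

A, B, C

A: 2652/1179 ≈ 2.249 → |2.249 − 2.236| = 0.013
B: 2166/1047 ≈ 2.069 → |2.069 − 2.236| = 0.167
C: 1691/879 ≈ 1.924 → |1.924 − 2.236| = 0.312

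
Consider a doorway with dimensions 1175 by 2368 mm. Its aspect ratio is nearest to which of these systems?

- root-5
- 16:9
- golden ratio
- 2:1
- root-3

2368/1175 ≈ 2.015. Nearest candidates are 2:1 (2.000, off by 0.015) and root-5 (2.236, off by 0.221).

2:1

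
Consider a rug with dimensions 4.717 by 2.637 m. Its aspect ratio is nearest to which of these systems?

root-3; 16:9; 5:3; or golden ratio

16:9

4.717/2.637 ≈ 1.789. Nearest candidates are 16:9 (1.778, off by 0.011) and root-3 (1.732, off by 0.057).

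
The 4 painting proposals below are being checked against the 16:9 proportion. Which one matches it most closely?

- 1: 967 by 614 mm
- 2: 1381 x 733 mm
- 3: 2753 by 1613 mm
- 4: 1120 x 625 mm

4

Ratios (long/short): 1 ≈ 1.575; 2 ≈ 1.884; 3 ≈ 1.707; 4 ≈ 1.792.
16:9 ≈ 1.778; option 4 is nearest (Δ 0.014).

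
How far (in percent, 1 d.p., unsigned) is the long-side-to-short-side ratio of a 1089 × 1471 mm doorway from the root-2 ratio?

4.5%

Ratio = 1471 / 1089 ≈ 1.3508.
Ideal root-2 ≈ 1.4142. |1.3508 − 1.4142| / 1.4142 ≈ 4.48% → 4.5%.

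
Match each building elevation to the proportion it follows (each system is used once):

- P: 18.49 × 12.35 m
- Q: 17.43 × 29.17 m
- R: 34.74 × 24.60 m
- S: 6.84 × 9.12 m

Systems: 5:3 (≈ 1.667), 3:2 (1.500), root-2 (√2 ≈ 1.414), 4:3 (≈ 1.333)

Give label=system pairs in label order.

Ratios: P ≈ 1.497; Q ≈ 1.674; R ≈ 1.412; S ≈ 1.333.
Targets: 5:3 ≈ 1.667; 3:2 ≈ 1.500; root-2 ≈ 1.414; 4:3 ≈ 1.333.

P=3:2, Q=5:3, R=root-2, S=4:3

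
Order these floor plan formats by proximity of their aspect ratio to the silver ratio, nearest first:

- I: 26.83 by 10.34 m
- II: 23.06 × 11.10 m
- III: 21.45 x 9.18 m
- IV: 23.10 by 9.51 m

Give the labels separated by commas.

IV, III, I, II

Ratios: I = 26.83 / 10.34 ≈ 2.595; II = 23.06 / 11.10 ≈ 2.077; III = 21.45 / 9.18 ≈ 2.337; IV = 23.10 / 9.51 ≈ 2.429.
|Δ from 2.414|: I 0.181; II 0.337; III 0.077; IV 0.015.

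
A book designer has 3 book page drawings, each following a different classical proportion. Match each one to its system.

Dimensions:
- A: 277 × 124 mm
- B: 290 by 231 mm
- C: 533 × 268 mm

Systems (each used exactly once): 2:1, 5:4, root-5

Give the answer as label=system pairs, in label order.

A=root-5, B=5:4, C=2:1

A = 277/124 ≈ 2.234 → root-5 (2.236)
B = 290/231 ≈ 1.255 → 5:4 (1.250)
C = 533/268 ≈ 1.989 → 2:1 (2.000)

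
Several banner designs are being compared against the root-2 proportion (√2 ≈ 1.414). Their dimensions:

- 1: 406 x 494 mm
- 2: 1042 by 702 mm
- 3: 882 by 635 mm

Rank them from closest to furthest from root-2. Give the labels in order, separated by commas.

Ratios: 1 = 494 / 406 ≈ 1.217; 2 = 1042 / 702 ≈ 1.484; 3 = 882 / 635 ≈ 1.389.
|Δ from 1.414|: 1 0.197; 2 0.070; 3 0.025.

3, 2, 1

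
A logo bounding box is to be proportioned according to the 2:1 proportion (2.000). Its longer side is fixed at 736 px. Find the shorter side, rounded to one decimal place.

2:1 = 2.00000.
Shorter side = 736 ÷ 2.00000 ≈ 368.000 → 368.0 px.

368.0 px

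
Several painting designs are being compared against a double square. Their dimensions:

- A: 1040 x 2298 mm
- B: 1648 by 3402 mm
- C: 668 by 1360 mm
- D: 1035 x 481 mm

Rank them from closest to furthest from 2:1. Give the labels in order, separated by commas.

C, B, D, A

Ratios: A = 2298 / 1040 ≈ 2.210; B = 3402 / 1648 ≈ 2.064; C = 1360 / 668 ≈ 2.036; D = 1035 / 481 ≈ 2.152.
|Δ from 2.000|: A 0.210; B 0.064; C 0.036; D 0.152.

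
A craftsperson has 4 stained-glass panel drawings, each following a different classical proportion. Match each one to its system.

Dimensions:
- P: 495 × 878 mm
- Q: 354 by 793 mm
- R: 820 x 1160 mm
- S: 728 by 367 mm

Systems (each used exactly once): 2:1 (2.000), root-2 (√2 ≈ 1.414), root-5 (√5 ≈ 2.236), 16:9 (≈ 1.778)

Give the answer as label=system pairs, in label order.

P = 878/495 ≈ 1.774 → 16:9 (1.778)
Q = 793/354 ≈ 2.240 → root-5 (2.236)
R = 1160/820 ≈ 1.415 → root-2 (1.414)
S = 728/367 ≈ 1.984 → 2:1 (2.000)

P=16:9, Q=root-5, R=root-2, S=2:1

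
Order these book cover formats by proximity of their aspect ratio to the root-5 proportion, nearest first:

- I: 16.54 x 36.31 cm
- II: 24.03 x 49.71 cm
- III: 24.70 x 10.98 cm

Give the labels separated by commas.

Ratios: I = 36.31 / 16.54 ≈ 2.195; II = 49.71 / 24.03 ≈ 2.069; III = 24.70 / 10.98 ≈ 2.250.
|Δ from 2.236|: I 0.041; II 0.167; III 0.014.

III, I, II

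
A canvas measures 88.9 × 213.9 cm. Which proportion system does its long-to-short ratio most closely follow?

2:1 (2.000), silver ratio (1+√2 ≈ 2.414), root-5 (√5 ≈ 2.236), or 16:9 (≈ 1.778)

silver ratio

213.9/88.9 ≈ 2.406. Nearest candidates are silver ratio (2.414, off by 0.008) and root-5 (2.236, off by 0.170).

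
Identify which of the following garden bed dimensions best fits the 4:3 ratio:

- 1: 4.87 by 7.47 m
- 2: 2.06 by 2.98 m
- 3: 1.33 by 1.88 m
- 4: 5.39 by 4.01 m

Ratios (long/short): 1 ≈ 1.534; 2 ≈ 1.447; 3 ≈ 1.414; 4 ≈ 1.344.
4:3 ≈ 1.333; option 4 is nearest (Δ 0.011).

4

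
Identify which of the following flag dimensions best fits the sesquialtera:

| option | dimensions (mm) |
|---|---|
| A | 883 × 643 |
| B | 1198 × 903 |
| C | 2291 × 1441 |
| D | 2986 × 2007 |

D

Target 3:2 ≈ 1.500.
A: 1.373 (Δ0.127)  B: 1.327 (Δ0.173)  C: 1.590 (Δ0.090)  D: 1.488 (Δ0.012)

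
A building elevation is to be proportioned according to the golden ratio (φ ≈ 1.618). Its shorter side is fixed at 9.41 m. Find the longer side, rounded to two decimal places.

golden ratio ≈ 1.61803.
Longer side = 9.41 × 1.61803 ≈ 15.2257 → 15.23 m.

15.23 m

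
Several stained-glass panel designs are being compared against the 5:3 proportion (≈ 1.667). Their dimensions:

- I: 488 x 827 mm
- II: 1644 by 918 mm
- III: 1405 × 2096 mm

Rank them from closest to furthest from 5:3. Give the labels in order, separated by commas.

I: 827/488 ≈ 1.695 → |1.695 − 1.667| = 0.028
II: 1644/918 ≈ 1.791 → |1.791 − 1.667| = 0.124
III: 2096/1405 ≈ 1.492 → |1.492 − 1.667| = 0.175

I, II, III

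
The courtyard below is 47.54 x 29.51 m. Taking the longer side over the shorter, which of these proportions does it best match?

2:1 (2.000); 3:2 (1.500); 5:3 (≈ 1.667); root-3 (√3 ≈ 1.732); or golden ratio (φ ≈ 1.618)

Ratio = 47.54 / 29.51 ≈ 1.611.
Distances: 2:1 2.000 (Δ 0.389); 3:2 1.500 (Δ 0.111); 5:3 1.667 (Δ 0.056); root-3 1.732 (Δ 0.121); golden ratio 1.618 (Δ 0.007).

golden ratio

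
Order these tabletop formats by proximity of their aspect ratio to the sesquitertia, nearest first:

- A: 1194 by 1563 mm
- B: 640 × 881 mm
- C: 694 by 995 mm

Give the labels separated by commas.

A, B, C

A: 1563/1194 ≈ 1.309 → |1.309 − 1.333| = 0.024
B: 881/640 ≈ 1.377 → |1.377 − 1.333| = 0.044
C: 995/694 ≈ 1.434 → |1.434 − 1.333| = 0.101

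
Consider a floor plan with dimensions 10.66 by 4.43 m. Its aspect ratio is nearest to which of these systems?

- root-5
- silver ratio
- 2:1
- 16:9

silver ratio

10.66/4.43 ≈ 2.406. Nearest candidates are silver ratio (2.414, off by 0.008) and root-5 (2.236, off by 0.170).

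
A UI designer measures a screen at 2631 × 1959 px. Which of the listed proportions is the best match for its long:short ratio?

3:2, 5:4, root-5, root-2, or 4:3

4:3

Ratio = 2631 / 1959 ≈ 1.343.
Distances: 3:2 1.500 (Δ 0.157); 5:4 1.250 (Δ 0.093); root-5 2.236 (Δ 0.893); root-2 1.414 (Δ 0.071); 4:3 1.333 (Δ 0.010).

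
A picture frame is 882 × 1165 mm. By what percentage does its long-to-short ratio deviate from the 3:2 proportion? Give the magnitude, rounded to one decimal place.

Ratio = 1165 / 882 ≈ 1.3209.
Ideal 3:2 = 1.5000. |1.3209 − 1.5000| / 1.5000 ≈ 11.94% → 11.9%.

11.9%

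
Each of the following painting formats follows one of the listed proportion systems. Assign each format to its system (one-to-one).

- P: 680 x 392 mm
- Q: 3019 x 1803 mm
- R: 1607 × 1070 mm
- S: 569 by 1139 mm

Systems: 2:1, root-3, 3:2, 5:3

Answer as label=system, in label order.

P = 680/392 ≈ 1.735 → root-3 (1.732)
Q = 3019/1803 ≈ 1.674 → 5:3 (1.667)
R = 1607/1070 ≈ 1.502 → 3:2 (1.500)
S = 1139/569 ≈ 2.002 → 2:1 (2.000)

P=root-3, Q=5:3, R=3:2, S=2:1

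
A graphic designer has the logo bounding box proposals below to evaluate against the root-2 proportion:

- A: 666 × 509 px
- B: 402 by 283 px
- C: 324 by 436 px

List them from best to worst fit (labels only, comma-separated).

A: 666/509 ≈ 1.308 → |1.308 − 1.414| = 0.106
B: 402/283 ≈ 1.420 → |1.420 − 1.414| = 0.006
C: 436/324 ≈ 1.346 → |1.346 − 1.414| = 0.068

B, C, A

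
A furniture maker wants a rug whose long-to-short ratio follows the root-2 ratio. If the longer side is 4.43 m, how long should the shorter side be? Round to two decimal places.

3.13 m

root-2 ≈ 1.41421.
Shorter side = 4.43 ÷ 1.41421 ≈ 3.1325 → 3.13 m.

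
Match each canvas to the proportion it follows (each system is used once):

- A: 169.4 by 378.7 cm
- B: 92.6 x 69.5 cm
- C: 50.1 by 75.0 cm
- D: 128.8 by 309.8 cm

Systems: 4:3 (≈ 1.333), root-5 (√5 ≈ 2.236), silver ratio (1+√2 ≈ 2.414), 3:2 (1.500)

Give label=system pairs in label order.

A = 378.7/169.4 ≈ 2.236 → root-5 (2.236)
B = 92.6/69.5 ≈ 1.332 → 4:3 (1.333)
C = 75.0/50.1 ≈ 1.497 → 3:2 (1.500)
D = 309.8/128.8 ≈ 2.405 → silver ratio (2.414)

A=root-5, B=4:3, C=3:2, D=silver ratio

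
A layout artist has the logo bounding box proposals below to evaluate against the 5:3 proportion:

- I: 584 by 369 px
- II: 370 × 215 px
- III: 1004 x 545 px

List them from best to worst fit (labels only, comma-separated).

I: 584/369 ≈ 1.583 → |1.583 − 1.667| = 0.084
II: 370/215 ≈ 1.721 → |1.721 − 1.667| = 0.054
III: 1004/545 ≈ 1.842 → |1.842 − 1.667| = 0.175

II, I, III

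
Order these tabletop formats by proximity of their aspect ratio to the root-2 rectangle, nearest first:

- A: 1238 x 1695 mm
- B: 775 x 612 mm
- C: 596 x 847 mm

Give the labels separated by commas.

A: 1695/1238 ≈ 1.369 → |1.369 − 1.414| = 0.045
B: 775/612 ≈ 1.266 → |1.266 − 1.414| = 0.148
C: 847/596 ≈ 1.421 → |1.421 − 1.414| = 0.007

C, A, B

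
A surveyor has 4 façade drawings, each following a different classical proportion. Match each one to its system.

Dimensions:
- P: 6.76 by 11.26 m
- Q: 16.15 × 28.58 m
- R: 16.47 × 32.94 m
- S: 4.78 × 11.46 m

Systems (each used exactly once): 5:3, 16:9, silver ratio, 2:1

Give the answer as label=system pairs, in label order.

P=5:3, Q=16:9, R=2:1, S=silver ratio

Ratios: P ≈ 1.666; Q ≈ 1.770; R ≈ 2.000; S ≈ 2.397.
Targets: 5:3 ≈ 1.667; 16:9 ≈ 1.778; silver ratio ≈ 2.414; 2:1 ≈ 2.000.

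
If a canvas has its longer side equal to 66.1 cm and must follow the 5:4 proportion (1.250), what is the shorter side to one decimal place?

5:4 = 1.25000.
Shorter side = 66.1 ÷ 1.25000 ≈ 52.880 → 52.9 cm.

52.9 cm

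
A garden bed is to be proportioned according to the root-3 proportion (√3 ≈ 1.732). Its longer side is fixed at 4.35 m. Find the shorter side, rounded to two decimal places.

2.51 m

root-3 ≈ 1.73205.
Shorter side = 4.35 ÷ 1.73205 ≈ 2.5115 → 2.51 m.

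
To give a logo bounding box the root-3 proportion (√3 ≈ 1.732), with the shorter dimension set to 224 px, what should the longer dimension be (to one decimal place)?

root-3 ≈ 1.73205.
Longer side = 224 × 1.73205 ≈ 387.979 → 388.0 px.

388.0 px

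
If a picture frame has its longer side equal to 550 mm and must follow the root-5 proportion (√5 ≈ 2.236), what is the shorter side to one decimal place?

root-5 ≈ 2.23607.
Shorter side = 550 ÷ 2.23607 ≈ 245.967 → 246.0 mm.

246.0 mm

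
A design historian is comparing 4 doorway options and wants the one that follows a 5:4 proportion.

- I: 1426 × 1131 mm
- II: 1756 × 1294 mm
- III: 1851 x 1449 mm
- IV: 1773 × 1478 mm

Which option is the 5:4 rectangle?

Target 5:4 ≈ 1.250.
I: 1.261 (Δ0.011)  II: 1.357 (Δ0.107)  III: 1.277 (Δ0.027)  IV: 1.200 (Δ0.050)

I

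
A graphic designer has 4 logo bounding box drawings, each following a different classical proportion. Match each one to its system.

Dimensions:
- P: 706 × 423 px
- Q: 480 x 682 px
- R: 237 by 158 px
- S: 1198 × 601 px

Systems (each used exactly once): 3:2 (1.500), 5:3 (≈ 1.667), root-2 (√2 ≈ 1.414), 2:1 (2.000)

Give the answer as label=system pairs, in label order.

P=5:3, Q=root-2, R=3:2, S=2:1

P = 706/423 ≈ 1.669 → 5:3 (1.667)
Q = 682/480 ≈ 1.421 → root-2 (1.414)
R = 237/158 ≈ 1.500 → 3:2 (1.500)
S = 1198/601 ≈ 1.993 → 2:1 (2.000)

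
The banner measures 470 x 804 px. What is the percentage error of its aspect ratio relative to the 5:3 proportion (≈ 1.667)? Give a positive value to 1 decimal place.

2.6%

Ratio = 804 / 470 ≈ 1.7106.
Ideal 5:3 ≈ 1.6667. |1.7106 − 1.6667| / 1.6667 ≈ 2.63% → 2.6%.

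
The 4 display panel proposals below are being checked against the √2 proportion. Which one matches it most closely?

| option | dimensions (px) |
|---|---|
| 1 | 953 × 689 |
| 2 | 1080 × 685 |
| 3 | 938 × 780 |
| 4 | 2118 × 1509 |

Ratios (long/short): 1 ≈ 1.383; 2 ≈ 1.577; 3 ≈ 1.203; 4 ≈ 1.404.
root-2 ≈ 1.414; option 4 is nearest (Δ 0.010).

4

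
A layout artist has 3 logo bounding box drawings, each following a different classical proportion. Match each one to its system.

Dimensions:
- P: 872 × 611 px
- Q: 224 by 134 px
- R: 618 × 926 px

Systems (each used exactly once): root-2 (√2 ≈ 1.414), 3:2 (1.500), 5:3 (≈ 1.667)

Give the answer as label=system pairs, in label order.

P=root-2, Q=5:3, R=3:2

P = 872/611 ≈ 1.427 → root-2 (1.414)
Q = 224/134 ≈ 1.672 → 5:3 (1.667)
R = 926/618 ≈ 1.498 → 3:2 (1.500)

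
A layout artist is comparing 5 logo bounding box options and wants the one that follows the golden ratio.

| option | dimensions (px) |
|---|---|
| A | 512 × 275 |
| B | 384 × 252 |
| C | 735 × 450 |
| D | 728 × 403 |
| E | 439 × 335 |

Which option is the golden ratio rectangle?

C

Ratios (long/short): A ≈ 1.862; B ≈ 1.524; C ≈ 1.633; D ≈ 1.806; E ≈ 1.310.
golden ratio ≈ 1.618; option C is nearest (Δ 0.015).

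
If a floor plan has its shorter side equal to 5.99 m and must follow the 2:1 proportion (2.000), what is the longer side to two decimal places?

11.98 m

2:1 = 2.00000.
Longer side = 5.99 × 2.00000 ≈ 11.9800 → 11.98 m.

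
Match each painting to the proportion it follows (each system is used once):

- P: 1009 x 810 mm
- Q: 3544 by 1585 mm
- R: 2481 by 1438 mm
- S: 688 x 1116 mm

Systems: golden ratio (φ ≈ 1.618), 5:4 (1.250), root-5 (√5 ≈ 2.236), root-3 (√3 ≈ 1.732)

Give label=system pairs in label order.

P=5:4, Q=root-5, R=root-3, S=golden ratio

P = 1009/810 ≈ 1.246 → 5:4 (1.250)
Q = 3544/1585 ≈ 2.236 → root-5 (2.236)
R = 2481/1438 ≈ 1.725 → root-3 (1.732)
S = 1116/688 ≈ 1.622 → golden ratio (1.618)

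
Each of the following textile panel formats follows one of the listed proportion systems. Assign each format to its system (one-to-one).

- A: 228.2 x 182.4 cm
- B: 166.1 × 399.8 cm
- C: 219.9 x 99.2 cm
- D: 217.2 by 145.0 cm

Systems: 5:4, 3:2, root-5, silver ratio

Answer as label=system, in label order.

A=5:4, B=silver ratio, C=root-5, D=3:2

A = 228.2/182.4 ≈ 1.251 → 5:4 (1.250)
B = 399.8/166.1 ≈ 2.407 → silver ratio (2.414)
C = 219.9/99.2 ≈ 2.217 → root-5 (2.236)
D = 217.2/145.0 ≈ 1.498 → 3:2 (1.500)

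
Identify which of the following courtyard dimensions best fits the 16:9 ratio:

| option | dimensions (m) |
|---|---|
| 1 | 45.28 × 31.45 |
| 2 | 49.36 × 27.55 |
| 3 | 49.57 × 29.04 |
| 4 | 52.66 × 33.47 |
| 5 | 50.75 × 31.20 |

2

Ratios (long/short): 1 ≈ 1.440; 2 ≈ 1.792; 3 ≈ 1.707; 4 ≈ 1.573; 5 ≈ 1.627.
16:9 ≈ 1.778; option 2 is nearest (Δ 0.014).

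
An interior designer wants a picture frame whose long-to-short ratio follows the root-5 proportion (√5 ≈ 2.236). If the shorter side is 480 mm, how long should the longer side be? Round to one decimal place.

root-5 ≈ 2.23607.
Longer side = 480 × 2.23607 ≈ 1073.314 → 1073.3 mm.

1073.3 mm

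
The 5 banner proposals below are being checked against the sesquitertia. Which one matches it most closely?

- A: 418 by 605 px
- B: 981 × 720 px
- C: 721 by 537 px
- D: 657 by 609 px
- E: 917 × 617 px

Ratios (long/short): A ≈ 1.447; B ≈ 1.363; C ≈ 1.343; D ≈ 1.079; E ≈ 1.486.
4:3 ≈ 1.333; option C is nearest (Δ 0.010).

C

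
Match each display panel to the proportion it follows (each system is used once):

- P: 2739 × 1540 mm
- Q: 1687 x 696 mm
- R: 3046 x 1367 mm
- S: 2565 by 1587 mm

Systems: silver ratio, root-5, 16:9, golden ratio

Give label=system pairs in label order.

P=16:9, Q=silver ratio, R=root-5, S=golden ratio

P = 2739/1540 ≈ 1.779 → 16:9 (1.778)
Q = 1687/696 ≈ 2.424 → silver ratio (2.414)
R = 3046/1367 ≈ 2.228 → root-5 (2.236)
S = 2565/1587 ≈ 1.616 → golden ratio (1.618)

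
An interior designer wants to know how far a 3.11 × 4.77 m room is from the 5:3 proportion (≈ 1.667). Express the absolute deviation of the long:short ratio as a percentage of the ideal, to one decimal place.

Ratio = 4.77 / 3.11 ≈ 1.5338.
Ideal 5:3 ≈ 1.6667. |1.5338 − 1.6667| / 1.6667 ≈ 7.97% → 8.0%.

8.0%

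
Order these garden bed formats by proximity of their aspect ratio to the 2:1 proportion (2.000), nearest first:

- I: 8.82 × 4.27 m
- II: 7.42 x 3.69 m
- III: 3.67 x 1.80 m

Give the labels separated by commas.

I: 8.82/4.27 ≈ 2.066 → |2.066 − 2.000| = 0.066
II: 7.42/3.69 ≈ 2.011 → |2.011 − 2.000| = 0.011
III: 3.67/1.80 ≈ 2.039 → |2.039 − 2.000| = 0.039

II, III, I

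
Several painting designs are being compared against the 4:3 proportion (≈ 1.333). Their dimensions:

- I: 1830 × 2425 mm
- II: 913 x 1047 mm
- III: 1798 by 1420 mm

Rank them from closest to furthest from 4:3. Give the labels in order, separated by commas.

I, III, II

I: 2425/1830 ≈ 1.325 → |1.325 − 1.333| = 0.008
II: 1047/913 ≈ 1.147 → |1.147 − 1.333| = 0.186
III: 1798/1420 ≈ 1.266 → |1.266 − 1.333| = 0.067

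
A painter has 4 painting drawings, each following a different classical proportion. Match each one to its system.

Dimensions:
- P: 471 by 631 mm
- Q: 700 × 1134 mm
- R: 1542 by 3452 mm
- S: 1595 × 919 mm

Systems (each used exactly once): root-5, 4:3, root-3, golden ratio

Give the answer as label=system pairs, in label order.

Ratios: P ≈ 1.340; Q ≈ 1.620; R ≈ 2.239; S ≈ 1.736.
Targets: root-5 ≈ 2.236; 4:3 ≈ 1.333; root-3 ≈ 1.732; golden ratio ≈ 1.618.

P=4:3, Q=golden ratio, R=root-5, S=root-3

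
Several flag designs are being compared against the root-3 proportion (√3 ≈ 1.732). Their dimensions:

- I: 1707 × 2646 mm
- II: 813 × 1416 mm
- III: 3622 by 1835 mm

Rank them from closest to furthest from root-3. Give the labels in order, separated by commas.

II, I, III

Ratios: I = 2646 / 1707 ≈ 1.550; II = 1416 / 813 ≈ 1.742; III = 3622 / 1835 ≈ 1.974.
|Δ from 1.732|: I 0.182; II 0.010; III 0.242.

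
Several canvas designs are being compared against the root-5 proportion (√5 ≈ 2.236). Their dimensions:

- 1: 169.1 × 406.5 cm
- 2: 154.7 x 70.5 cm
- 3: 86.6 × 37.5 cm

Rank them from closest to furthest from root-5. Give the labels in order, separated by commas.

2, 3, 1

1: 406.5/169.1 ≈ 2.404 → |2.404 − 2.236| = 0.168
2: 154.7/70.5 ≈ 2.194 → |2.194 − 2.236| = 0.042
3: 86.6/37.5 ≈ 2.309 → |2.309 − 2.236| = 0.073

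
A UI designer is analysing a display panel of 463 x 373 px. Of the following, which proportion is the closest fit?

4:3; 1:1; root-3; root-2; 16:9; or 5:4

Ratio = 463 / 373 ≈ 1.241.
Distances: 4:3 1.333 (Δ 0.092); 1:1 1.000 (Δ 0.241); root-3 1.732 (Δ 0.491); root-2 1.414 (Δ 0.173); 16:9 1.778 (Δ 0.537); 5:4 1.250 (Δ 0.009).

5:4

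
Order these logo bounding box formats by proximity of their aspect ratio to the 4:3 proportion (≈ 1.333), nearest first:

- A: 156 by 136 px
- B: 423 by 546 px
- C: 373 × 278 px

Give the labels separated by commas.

C, B, A

A: 156/136 ≈ 1.147 → |1.147 − 1.333| = 0.186
B: 546/423 ≈ 1.291 → |1.291 − 1.333| = 0.042
C: 373/278 ≈ 1.342 → |1.342 − 1.333| = 0.009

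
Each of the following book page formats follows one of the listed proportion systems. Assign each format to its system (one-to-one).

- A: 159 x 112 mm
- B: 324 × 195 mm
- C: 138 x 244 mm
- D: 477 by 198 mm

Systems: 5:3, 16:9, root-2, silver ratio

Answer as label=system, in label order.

Ratios: A ≈ 1.420; B ≈ 1.662; C ≈ 1.768; D ≈ 2.409.
Targets: 5:3 ≈ 1.667; 16:9 ≈ 1.778; root-2 ≈ 1.414; silver ratio ≈ 2.414.

A=root-2, B=5:3, C=16:9, D=silver ratio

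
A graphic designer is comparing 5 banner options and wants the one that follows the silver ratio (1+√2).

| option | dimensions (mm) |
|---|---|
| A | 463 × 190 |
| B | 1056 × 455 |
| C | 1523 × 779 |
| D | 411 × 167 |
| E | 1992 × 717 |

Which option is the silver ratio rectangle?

A

Target silver ratio ≈ 2.414.
A: 2.437 (Δ0.023)  B: 2.321 (Δ0.093)  C: 1.955 (Δ0.459)  D: 2.461 (Δ0.047)  E: 2.778 (Δ0.364)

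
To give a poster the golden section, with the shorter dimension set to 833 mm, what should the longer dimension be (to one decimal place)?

1347.8 mm

golden ratio ≈ 1.61803.
Longer side = 833 × 1.61803 ≈ 1347.819 → 1347.8 mm.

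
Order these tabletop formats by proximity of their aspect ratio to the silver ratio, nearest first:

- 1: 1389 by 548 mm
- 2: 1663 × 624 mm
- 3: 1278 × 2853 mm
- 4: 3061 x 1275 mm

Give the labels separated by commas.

1: 1389/548 ≈ 2.535 → |2.535 − 2.414| = 0.121
2: 1663/624 ≈ 2.665 → |2.665 − 2.414| = 0.251
3: 2853/1278 ≈ 2.232 → |2.232 − 2.414| = 0.182
4: 3061/1275 ≈ 2.401 → |2.401 − 2.414| = 0.013

4, 1, 3, 2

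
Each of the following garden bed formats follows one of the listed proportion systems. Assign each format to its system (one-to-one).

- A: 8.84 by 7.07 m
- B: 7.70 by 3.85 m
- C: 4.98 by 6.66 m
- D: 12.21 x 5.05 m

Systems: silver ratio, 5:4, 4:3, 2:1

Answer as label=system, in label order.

A=5:4, B=2:1, C=4:3, D=silver ratio

A = 8.84/7.07 ≈ 1.250 → 5:4 (1.250)
B = 7.70/3.85 ≈ 2.000 → 2:1 (2.000)
C = 6.66/4.98 ≈ 1.337 → 4:3 (1.333)
D = 12.21/5.05 ≈ 2.418 → silver ratio (2.414)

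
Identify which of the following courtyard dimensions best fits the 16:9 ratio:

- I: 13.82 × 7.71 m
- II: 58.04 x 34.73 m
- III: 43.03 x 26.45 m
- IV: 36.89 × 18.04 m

I

Ratios (long/short): I ≈ 1.792; II ≈ 1.671; III ≈ 1.627; IV ≈ 2.045.
16:9 ≈ 1.778; option I is nearest (Δ 0.014).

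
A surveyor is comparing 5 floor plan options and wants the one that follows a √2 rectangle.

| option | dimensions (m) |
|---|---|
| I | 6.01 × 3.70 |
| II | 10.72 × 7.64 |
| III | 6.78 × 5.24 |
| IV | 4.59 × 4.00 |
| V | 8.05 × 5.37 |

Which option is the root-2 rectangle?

Target root-2 ≈ 1.414.
I: 1.624 (Δ0.210)  II: 1.403 (Δ0.011)  III: 1.294 (Δ0.120)  IV: 1.147 (Δ0.267)  V: 1.499 (Δ0.085)

II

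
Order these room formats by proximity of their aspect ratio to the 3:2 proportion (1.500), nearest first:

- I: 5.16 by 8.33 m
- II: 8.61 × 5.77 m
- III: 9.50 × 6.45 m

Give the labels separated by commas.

II, III, I

Ratios: I = 8.33 / 5.16 ≈ 1.614; II = 8.61 / 5.77 ≈ 1.492; III = 9.50 / 6.45 ≈ 1.473.
|Δ from 1.500|: I 0.114; II 0.008; III 0.027.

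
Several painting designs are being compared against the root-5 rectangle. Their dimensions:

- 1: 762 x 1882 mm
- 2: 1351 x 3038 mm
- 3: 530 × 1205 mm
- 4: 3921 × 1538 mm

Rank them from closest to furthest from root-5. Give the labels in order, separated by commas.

2, 3, 1, 4

Ratios: 1 = 1882 / 762 ≈ 2.470; 2 = 3038 / 1351 ≈ 2.249; 3 = 1205 / 530 ≈ 2.274; 4 = 3921 / 1538 ≈ 2.549.
|Δ from 2.236|: 1 0.234; 2 0.013; 3 0.038; 4 0.313.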